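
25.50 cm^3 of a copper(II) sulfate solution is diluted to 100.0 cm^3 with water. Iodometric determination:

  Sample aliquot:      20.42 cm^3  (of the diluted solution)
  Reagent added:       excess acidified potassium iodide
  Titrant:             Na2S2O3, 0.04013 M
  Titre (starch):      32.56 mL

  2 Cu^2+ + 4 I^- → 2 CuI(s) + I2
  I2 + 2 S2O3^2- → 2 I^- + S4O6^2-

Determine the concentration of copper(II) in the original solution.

n(S2O3^2-) = 0.03256 × 0.04013 = 1.307 × 10^-3 mol
n(I2) = n(S2O3^2-)/2 = 6.533 × 10^-4 mol
From the 2:1 ratio, n(Cu2+) in the aliquot = 2/1 × 6.533 × 10^-4 = 1.307 × 10^-3 mol
[Cu2+]_dilute = 1.307 × 10^-3 / 0.02042 = 0.06399 mol/L
[Cu2+]_original = 0.06399 × 100.0/25.50 = 0.2509 mol/L

0.2509 M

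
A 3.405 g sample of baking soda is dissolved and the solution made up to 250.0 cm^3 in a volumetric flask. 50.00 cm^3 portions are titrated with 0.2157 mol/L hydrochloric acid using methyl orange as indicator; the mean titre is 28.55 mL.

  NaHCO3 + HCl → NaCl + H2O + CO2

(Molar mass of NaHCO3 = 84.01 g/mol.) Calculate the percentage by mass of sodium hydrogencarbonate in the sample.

75.97 %

n(HCl) per titration = 0.02855 × 0.2157 = 6.158 × 10^-3 mol
n(NaHCO3) in each aliquot = 6.158 × 10^-3 mol (1:1 ratio)
n(NaHCO3) in the whole flask = 6.158 × 10^-3 × 250.0/50.00 = 0.03079 mol
mass of NaHCO3 = 0.03079 × 84.01 = 2.587 g
% NaHCO3 = 2.587 / 3.405 × 100 = 75.97 %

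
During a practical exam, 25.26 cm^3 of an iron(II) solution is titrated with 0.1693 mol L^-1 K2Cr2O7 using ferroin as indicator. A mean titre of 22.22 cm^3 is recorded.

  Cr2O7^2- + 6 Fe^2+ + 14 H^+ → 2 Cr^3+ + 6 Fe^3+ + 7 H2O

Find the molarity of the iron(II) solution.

0.8936 mol/L

n(K2Cr2O7) = 0.02222 L × 0.1693 mol/L = 3.762 × 10^-3 mol
From the 6:1 mole ratio, n(Fe2+) = 6/1 × 3.762 × 10^-3 = 0.02257 mol
[Fe2+] = 0.02257 mol / 0.02526 L = 0.8936 mol/L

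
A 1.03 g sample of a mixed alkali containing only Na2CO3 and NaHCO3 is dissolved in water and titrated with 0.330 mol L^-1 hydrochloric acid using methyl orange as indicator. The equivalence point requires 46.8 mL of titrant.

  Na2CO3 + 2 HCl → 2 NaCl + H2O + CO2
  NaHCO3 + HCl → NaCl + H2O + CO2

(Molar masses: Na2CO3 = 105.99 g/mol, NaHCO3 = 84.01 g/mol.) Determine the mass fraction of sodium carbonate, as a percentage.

n(HCl) = 0.0468 × 0.330 = 0.0154 mol
Let x = n(Na2CO3), y = n(NaHCO3).
Titrant: 2x + 1y = 0.0154;  mass: 105.99x + 84.01y = 1.03
Solving, x = 4.31 × 10^-3 mol, y = 6.82 × 10^-3 mol
mass of Na2CO3 = 4.31 × 10^-3 × 105.99 = 0.457 g
% Na2CO3 = 0.457 / 1.03 × 100 = 44.4 %

44.4 %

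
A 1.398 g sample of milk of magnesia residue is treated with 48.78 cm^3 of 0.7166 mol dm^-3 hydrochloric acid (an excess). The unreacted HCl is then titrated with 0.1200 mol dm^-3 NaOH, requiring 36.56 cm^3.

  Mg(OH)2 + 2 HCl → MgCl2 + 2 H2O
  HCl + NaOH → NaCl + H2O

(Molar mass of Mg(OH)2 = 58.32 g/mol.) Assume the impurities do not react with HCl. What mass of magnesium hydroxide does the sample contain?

n(HCl) added = 0.04878 × 0.7166 = 0.03496 mol
n(NaOH) used in back-titration = 0.03656 × 0.1200 = 4.387 × 10^-3 mol
n(HCl) left over = 4.387 × 10^-3 mol (1:1 ratio)
n(HCl) consumed by analyte = 0.03496 − 4.387 × 10^-3 = 0.03057 mol
From the 1:2 ratio, n(Mg(OH)2) = 1/2 × 0.03057 = 0.01528 mol
mass of Mg(OH)2 = 0.01528 × 58.32 = 0.8914 g

0.8914 g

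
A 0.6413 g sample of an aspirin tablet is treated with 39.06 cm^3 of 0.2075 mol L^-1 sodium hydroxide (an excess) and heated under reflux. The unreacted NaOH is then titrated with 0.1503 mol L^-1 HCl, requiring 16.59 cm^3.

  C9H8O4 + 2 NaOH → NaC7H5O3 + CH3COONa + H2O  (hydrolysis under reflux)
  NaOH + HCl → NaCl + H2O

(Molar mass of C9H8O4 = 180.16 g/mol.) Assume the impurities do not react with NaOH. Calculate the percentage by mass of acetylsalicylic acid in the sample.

78.82 %

n(NaOH) added = 0.03906 × 0.2075 = 8.105 × 10^-3 mol
n(HCl) used in back-titration = 0.01659 × 0.1503 = 2.493 × 10^-3 mol
n(NaOH) left over = 2.493 × 10^-3 mol (1:1 ratio)
n(NaOH) consumed by analyte = 8.105 × 10^-3 − 2.493 × 10^-3 = 5.611 × 10^-3 mol
From the 1:2 ratio, n(C9H8O4) = 1/2 × 5.611 × 10^-3 = 2.806 × 10^-3 mol
mass of C9H8O4 = 2.806 × 10^-3 × 180.16 = 0.5055 g
% C9H8O4 = 0.5055 / 0.6413 × 100 = 78.82 %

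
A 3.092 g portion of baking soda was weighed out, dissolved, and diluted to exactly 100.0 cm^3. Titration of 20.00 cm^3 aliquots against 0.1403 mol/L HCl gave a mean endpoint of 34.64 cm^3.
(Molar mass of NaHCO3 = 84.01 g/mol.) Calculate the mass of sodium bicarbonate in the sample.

NaHCO3 + HCl → NaCl + H2O + CO2
n(HCl) per titration = 0.03464 × 0.1403 = 4.860 × 10^-3 mol
n(NaHCO3) in each aliquot = 4.860 × 10^-3 mol (1:1 ratio)
n(NaHCO3) in the whole flask = 4.860 × 10^-3 × 100.0/20.00 = 0.02430 mol
mass of NaHCO3 = 0.02430 × 84.01 = 2.041 g

2.041 g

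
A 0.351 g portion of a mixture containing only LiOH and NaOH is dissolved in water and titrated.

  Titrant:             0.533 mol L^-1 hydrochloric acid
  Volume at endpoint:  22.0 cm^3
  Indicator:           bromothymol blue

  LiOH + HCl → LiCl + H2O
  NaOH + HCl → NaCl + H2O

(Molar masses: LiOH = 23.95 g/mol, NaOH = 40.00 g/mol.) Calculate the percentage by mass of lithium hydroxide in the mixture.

50.2 %

n(HCl) = 0.0220 × 0.533 = 0.0117 mol
Let x = n(LiOH), y = n(NaOH).
Titrant: 1x + 1y = 0.0117;  mass: 23.95x + 40.00y = 0.351
Solving, x = 7.35 × 10^-3 mol, y = 4.37 × 10^-3 mol
mass of LiOH = 7.35 × 10^-3 × 23.95 = 0.176 g
% LiOH = 0.176 / 0.351 × 100 = 50.2 %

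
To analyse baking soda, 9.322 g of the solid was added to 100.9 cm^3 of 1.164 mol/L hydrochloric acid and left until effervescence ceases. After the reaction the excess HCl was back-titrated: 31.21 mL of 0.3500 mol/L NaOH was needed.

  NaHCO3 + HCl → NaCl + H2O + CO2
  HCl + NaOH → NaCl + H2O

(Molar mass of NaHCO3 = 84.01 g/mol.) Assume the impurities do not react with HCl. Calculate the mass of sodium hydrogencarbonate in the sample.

n(HCl) added = 0.1009 × 1.164 = 0.1174 mol
n(NaOH) used in back-titration = 0.03121 × 0.3500 = 0.01092 mol
n(HCl) left over = 0.01092 mol (1:1 ratio)
n(HCl) consumed by analyte = 0.1174 − 0.01092 = 0.1065 mol
n(NaHCO3) = 0.1065 mol (1:1 ratio)
mass of NaHCO3 = 0.1065 × 84.01 = 8.949 g

8.949 g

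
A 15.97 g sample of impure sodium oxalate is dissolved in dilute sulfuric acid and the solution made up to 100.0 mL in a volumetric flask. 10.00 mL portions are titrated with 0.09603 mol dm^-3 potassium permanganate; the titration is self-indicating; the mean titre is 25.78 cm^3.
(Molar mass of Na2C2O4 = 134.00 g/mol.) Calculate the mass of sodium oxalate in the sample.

2 MnO4^- + 5 C2O4^2- + 16 H^+ → 2 Mn^2+ + 10 CO2 + 8 H2O
n(KMnO4) per titration = 0.02578 × 0.09603 = 2.476 × 10^-3 mol
From the 5:2 ratio, n(Na2C2O4) in each aliquot = 5/2 × 2.476 × 10^-3 = 6.189 × 10^-3 mol
n(Na2C2O4) in the whole flask = 6.189 × 10^-3 × 100.0/10.00 = 0.06189 mol
mass of Na2C2O4 = 0.06189 × 134.00 = 8.293 g

8.293 g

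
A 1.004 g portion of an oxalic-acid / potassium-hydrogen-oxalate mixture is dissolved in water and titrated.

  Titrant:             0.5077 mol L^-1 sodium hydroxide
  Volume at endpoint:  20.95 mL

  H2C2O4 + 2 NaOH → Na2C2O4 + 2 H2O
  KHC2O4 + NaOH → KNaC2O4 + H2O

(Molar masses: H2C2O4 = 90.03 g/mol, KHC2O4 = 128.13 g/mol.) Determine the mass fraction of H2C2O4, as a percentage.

19.36 %

n(NaOH) = 0.02095 × 0.5077 = 0.01064 mol
Let x = n(H2C2O4), y = n(KHC2O4).
Titrant: 2x + 1y = 0.01064;  mass: 90.03x + 128.13y = 1.004
Solving, x = 2.159 × 10^-3 mol, y = 6.319 × 10^-3 mol
mass of H2C2O4 = 2.159 × 10^-3 × 90.03 = 0.1943 g
% H2C2O4 = 0.1943 / 1.004 × 100 = 19.36 %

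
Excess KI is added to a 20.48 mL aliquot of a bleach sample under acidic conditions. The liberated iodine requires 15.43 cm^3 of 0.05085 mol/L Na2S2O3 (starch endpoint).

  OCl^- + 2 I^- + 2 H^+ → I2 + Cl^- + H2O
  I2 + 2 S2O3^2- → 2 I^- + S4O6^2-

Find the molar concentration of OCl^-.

0.01916 mol/L

n(S2O3^2-) = 0.01543 × 0.05085 = 7.846 × 10^-4 mol
n(I2) = n(S2O3^2-)/2 = 3.923 × 10^-4 mol
n(OCl^-) in the aliquot = 3.923 × 10^-4 mol (1:1 ratio)
[OCl^-] = 3.923 × 10^-4 / 0.02048 = 0.01916 mol/L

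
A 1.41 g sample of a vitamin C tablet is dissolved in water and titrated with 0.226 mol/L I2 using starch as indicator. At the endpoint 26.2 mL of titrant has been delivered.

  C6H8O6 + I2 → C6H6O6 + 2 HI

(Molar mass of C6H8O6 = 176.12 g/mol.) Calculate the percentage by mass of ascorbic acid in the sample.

n(I2) = 0.0262 L × 0.226 mol/L = 5.92 × 10^-3 mol
n(C6H8O6) = 5.92 × 10^-3 mol (1:1 ratio)
mass of C6H8O6 = 5.92 × 10^-3 × 176.12 g/mol = 1.04 g
% C6H8O6 = 1.04 / 1.41 × 100 = 74.0 %

74.0 %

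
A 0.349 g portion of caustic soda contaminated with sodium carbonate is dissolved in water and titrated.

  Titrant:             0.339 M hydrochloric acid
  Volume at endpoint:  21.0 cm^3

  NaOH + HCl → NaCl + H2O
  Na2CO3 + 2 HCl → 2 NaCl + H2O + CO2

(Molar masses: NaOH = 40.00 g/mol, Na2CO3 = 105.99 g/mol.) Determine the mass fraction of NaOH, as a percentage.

24.9 %

n(HCl) = 0.0210 × 0.339 = 7.12 × 10^-3 mol
Let x = n(NaOH), y = n(Na2CO3).
Titrant: 1x + 2y = 7.12 × 10^-3;  mass: 40.00x + 105.99y = 0.349
Solving, x = 2.18 × 10^-3 mol, y = 2.47 × 10^-3 mol
mass of NaOH = 2.18 × 10^-3 × 40.00 = 0.0870 g
% NaOH = 0.0870 / 0.349 × 100 = 24.9 %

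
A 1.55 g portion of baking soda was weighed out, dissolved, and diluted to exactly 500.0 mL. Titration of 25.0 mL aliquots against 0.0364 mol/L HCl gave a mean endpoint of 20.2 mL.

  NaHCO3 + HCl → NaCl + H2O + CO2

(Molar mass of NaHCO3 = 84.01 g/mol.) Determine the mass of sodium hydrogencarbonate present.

n(HCl) per titration = 0.0202 × 0.0364 = 7.35 × 10^-4 mol
n(NaHCO3) in each aliquot = 7.35 × 10^-4 mol (1:1 ratio)
n(NaHCO3) in the whole flask = 7.35 × 10^-4 × 500.0/25.0 = 0.0147 mol
mass of NaHCO3 = 0.0147 × 84.01 = 1.24 g

1.24 g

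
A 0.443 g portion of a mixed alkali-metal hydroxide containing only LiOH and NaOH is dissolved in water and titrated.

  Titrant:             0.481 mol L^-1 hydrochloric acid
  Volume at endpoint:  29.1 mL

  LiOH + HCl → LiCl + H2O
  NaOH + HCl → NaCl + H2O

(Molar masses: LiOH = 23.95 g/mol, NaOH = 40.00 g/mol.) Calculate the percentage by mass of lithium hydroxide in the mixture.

39.4 %

n(HCl) = 0.0291 × 0.481 = 0.0140 mol
Let x = n(LiOH), y = n(NaOH).
Titrant: 1x + 1y = 0.0140;  mass: 23.95x + 40.00y = 0.443
Solving, x = 7.28 × 10^-3 mol, y = 6.71 × 10^-3 mol
mass of LiOH = 7.28 × 10^-3 × 23.95 = 0.174 g
% LiOH = 0.174 / 0.443 × 100 = 39.4 %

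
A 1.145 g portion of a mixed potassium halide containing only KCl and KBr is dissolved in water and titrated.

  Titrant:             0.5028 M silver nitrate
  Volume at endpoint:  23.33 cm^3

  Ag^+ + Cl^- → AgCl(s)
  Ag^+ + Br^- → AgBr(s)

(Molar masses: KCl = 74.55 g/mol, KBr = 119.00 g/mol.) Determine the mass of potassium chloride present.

0.4208 g

n(AgNO3) = 0.02333 × 0.5028 = 0.01173 mol
Let x = n(KCl), y = n(KBr).
Titrant: 1x + 1y = 0.01173;  mass: 74.55x + 119.00y = 1.145
Solving, x = 5.645 × 10^-3 mol, y = 6.086 × 10^-3 mol
mass of KCl = 5.645 × 10^-3 × 74.55 = 0.4208 g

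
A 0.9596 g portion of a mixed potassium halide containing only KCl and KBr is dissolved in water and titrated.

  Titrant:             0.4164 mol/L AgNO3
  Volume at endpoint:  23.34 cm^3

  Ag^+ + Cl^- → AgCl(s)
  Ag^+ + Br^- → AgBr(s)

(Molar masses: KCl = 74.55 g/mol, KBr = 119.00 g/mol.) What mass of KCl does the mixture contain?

n(AgNO3) = 0.02334 × 0.4164 = 9.719 × 10^-3 mol
Let x = n(KCl), y = n(KBr).
Titrant: 1x + 1y = 9.719 × 10^-3;  mass: 74.55x + 119.00y = 0.9596
Solving, x = 4.430 × 10^-3 mol, y = 5.288 × 10^-3 mol
mass of KCl = 4.430 × 10^-3 × 74.55 = 0.3303 g

0.3303 g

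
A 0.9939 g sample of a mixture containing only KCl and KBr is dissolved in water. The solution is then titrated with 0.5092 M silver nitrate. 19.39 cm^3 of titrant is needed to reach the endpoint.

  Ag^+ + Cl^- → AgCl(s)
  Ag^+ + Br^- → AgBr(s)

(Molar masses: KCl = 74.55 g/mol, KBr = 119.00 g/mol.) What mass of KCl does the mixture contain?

n(AgNO3) = 0.01939 × 0.5092 = 9.873 × 10^-3 mol
Let x = n(KCl), y = n(KBr).
Titrant: 1x + 1y = 9.873 × 10^-3;  mass: 74.55x + 119.00y = 0.9939
Solving, x = 4.073 × 10^-3 mol, y = 5.801 × 10^-3 mol
mass of KCl = 4.073 × 10^-3 × 74.55 = 0.3036 g

0.3036 g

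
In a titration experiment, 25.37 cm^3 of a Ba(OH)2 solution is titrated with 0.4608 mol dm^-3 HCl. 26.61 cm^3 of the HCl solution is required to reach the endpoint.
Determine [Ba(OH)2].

Ba(OH)2 + 2 HCl → BaCl2 + 2 H2O
n(HCl) = 0.02661 L × 0.4608 mol/L = 0.01226 mol
From the 1:2 mole ratio, n(Ba(OH)2) = 1/2 × 0.01226 = 6.131 × 10^-3 mol
[Ba(OH)2] = 6.131 × 10^-3 mol / 0.02537 L = 0.2417 mol/L

0.2417 mol/L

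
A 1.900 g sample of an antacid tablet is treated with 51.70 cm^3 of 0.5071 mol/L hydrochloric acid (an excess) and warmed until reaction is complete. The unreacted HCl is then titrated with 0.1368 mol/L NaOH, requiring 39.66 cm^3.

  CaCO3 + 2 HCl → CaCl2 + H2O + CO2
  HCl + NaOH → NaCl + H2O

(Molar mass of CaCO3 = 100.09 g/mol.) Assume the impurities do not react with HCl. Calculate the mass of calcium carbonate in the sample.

n(HCl) added = 0.05170 × 0.5071 = 0.02622 mol
n(NaOH) used in back-titration = 0.03966 × 0.1368 = 5.425 × 10^-3 mol
n(HCl) left over = 5.425 × 10^-3 mol (1:1 ratio)
n(HCl) consumed by analyte = 0.02622 − 5.425 × 10^-3 = 0.02079 mol
From the 1:2 ratio, n(CaCO3) = 1/2 × 0.02079 = 0.01040 mol
mass of CaCO3 = 0.01040 × 100.09 = 1.041 g

1.041 g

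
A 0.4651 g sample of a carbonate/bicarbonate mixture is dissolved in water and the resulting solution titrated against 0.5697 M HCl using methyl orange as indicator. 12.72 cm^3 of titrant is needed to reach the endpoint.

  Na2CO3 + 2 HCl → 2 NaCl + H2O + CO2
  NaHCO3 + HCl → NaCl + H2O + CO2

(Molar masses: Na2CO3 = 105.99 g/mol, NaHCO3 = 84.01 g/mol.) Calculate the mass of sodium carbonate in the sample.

0.2455 g

n(HCl) = 0.01272 × 0.5697 = 7.247 × 10^-3 mol
Let x = n(Na2CO3), y = n(NaHCO3).
Titrant: 2x + 1y = 7.247 × 10^-3;  mass: 105.99x + 84.01y = 0.4651
Solving, x = 2.316 × 10^-3 mol, y = 2.614 × 10^-3 mol
mass of Na2CO3 = 2.316 × 10^-3 × 105.99 = 0.2455 g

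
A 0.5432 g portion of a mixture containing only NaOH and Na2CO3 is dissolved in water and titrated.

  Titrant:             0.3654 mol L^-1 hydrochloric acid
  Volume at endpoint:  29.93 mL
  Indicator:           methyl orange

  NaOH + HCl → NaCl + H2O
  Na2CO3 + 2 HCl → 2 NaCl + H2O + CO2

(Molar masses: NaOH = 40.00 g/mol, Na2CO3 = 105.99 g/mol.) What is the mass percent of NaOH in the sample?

20.61 %

n(HCl) = 0.02993 × 0.3654 = 0.01094 mol
Let x = n(NaOH), y = n(Na2CO3).
Titrant: 1x + 2y = 0.01094;  mass: 40.00x + 105.99y = 0.5432
Solving, x = 2.799 × 10^-3 mol, y = 4.069 × 10^-3 mol
mass of NaOH = 2.799 × 10^-3 × 40.00 = 0.1120 g
% NaOH = 0.1120 / 0.5432 × 100 = 20.61 %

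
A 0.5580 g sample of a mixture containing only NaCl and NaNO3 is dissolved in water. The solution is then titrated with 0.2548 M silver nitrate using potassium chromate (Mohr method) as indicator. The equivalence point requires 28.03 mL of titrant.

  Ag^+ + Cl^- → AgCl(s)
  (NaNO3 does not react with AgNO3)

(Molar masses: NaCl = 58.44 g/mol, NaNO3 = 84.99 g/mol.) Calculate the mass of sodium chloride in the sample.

0.4174 g

n(AgNO3) = 0.02803 × 0.2548 = 7.142 × 10^-3 mol
Let x = n(NaCl), y = n(NaNO3).
Titrant: 1x = 7.142 × 10^-3;  mass: 58.44x + 84.99y = 0.5580
Solving, x = 7.142 × 10^-3 mol, y = 1.655 × 10^-3 mol
mass of NaCl = 7.142 × 10^-3 × 58.44 = 0.4174 g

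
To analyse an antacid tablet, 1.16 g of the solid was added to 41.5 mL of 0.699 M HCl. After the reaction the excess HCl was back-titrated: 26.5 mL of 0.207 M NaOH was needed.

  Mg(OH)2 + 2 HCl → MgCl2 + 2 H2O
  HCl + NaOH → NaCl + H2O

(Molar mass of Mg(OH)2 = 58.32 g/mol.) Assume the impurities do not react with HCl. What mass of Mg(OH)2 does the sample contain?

0.686 g

n(HCl) added = 0.0415 × 0.699 = 0.0290 mol
n(NaOH) used in back-titration = 0.0265 × 0.207 = 5.49 × 10^-3 mol
n(HCl) left over = 5.49 × 10^-3 mol (1:1 ratio)
n(HCl) consumed by analyte = 0.0290 − 5.49 × 10^-3 = 0.0235 mol
From the 1:2 ratio, n(Mg(OH)2) = 1/2 × 0.0235 = 0.0118 mol
mass of Mg(OH)2 = 0.0118 × 58.32 = 0.686 g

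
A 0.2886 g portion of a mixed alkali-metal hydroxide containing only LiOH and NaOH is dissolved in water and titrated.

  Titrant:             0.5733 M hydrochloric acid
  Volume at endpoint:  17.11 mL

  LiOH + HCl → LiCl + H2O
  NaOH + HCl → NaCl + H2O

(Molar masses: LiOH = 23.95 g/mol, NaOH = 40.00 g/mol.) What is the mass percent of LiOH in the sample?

53.65 %

n(HCl) = 0.01711 × 0.5733 = 9.809 × 10^-3 mol
Let x = n(LiOH), y = n(NaOH).
Titrant: 1x + 1y = 9.809 × 10^-3;  mass: 23.95x + 40.00y = 0.2886
Solving, x = 6.465 × 10^-3 mol, y = 3.344 × 10^-3 mol
mass of LiOH = 6.465 × 10^-3 × 23.95 = 0.1548 g
% LiOH = 0.1548 / 0.2886 × 100 = 53.65 %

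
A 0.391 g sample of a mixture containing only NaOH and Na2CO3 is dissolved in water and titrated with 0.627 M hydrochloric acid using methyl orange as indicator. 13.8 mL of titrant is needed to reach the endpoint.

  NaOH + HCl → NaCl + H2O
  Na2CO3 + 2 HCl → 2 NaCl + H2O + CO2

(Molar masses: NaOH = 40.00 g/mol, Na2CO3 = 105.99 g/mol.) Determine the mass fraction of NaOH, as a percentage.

n(HCl) = 0.0138 × 0.627 = 8.65 × 10^-3 mol
Let x = n(NaOH), y = n(Na2CO3).
Titrant: 1x + 2y = 8.65 × 10^-3;  mass: 40.00x + 105.99y = 0.391
Solving, x = 5.20 × 10^-3 mol, y = 1.73 × 10^-3 mol
mass of NaOH = 5.20 × 10^-3 × 40.00 = 0.208 g
% NaOH = 0.208 / 0.391 × 100 = 53.2 %

53.2 %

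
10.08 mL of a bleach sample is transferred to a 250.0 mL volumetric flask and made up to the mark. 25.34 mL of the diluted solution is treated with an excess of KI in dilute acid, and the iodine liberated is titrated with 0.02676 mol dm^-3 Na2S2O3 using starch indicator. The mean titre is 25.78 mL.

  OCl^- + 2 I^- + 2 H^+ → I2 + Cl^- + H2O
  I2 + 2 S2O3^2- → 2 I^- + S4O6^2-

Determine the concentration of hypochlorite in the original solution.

n(S2O3^2-) = 0.02578 × 0.02676 = 6.899 × 10^-4 mol
n(I2) = n(S2O3^2-)/2 = 3.449 × 10^-4 mol
n(OCl^-) in the aliquot = 3.449 × 10^-4 mol (1:1 ratio)
[OCl^-]_dilute = 3.449 × 10^-4 / 0.02534 = 0.01361 mol/L
[OCl^-]_original = 0.01361 × 250.0/10.08 = 0.3376 mol/L

0.3376 mol/L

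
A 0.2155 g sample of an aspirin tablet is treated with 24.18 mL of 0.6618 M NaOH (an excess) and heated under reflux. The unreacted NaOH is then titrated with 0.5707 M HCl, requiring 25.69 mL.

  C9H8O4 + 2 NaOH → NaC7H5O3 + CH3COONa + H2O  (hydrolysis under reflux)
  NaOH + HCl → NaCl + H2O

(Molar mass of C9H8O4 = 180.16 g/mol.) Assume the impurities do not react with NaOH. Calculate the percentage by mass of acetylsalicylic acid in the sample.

n(NaOH) added = 0.02418 × 0.6618 = 0.01600 mol
n(HCl) used in back-titration = 0.02569 × 0.5707 = 0.01466 mol
n(NaOH) left over = 0.01466 mol (1:1 ratio)
n(NaOH) consumed by analyte = 0.01600 − 0.01466 = 1.341 × 10^-3 mol
From the 1:2 ratio, n(C9H8O4) = 1/2 × 1.341 × 10^-3 = 6.705 × 10^-4 mol
mass of C9H8O4 = 6.705 × 10^-4 × 180.16 = 0.1208 g
% C9H8O4 = 0.1208 / 0.2155 × 100 = 56.06 %

56.06 %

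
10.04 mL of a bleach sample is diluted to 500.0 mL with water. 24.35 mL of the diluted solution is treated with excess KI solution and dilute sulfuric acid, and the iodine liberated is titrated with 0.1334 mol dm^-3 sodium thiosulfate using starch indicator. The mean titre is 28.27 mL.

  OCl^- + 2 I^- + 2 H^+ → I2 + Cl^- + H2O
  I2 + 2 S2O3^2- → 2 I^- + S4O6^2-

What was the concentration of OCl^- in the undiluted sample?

n(S2O3^2-) = 0.02827 × 0.1334 = 3.771 × 10^-3 mol
n(I2) = n(S2O3^2-)/2 = 1.886 × 10^-3 mol
n(OCl^-) in the aliquot = 1.886 × 10^-3 mol (1:1 ratio)
[OCl^-]_dilute = 1.886 × 10^-3 / 0.02435 = 0.07744 mol/L
[OCl^-]_original = 0.07744 × 500.0/10.04 = 3.856 mol/L

3.856 mol/L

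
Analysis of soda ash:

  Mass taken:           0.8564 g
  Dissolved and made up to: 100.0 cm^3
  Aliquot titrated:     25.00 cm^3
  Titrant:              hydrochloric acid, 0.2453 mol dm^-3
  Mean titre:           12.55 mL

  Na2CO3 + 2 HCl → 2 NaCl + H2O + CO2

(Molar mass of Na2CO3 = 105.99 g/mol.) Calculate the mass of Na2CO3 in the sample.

n(HCl) per titration = 0.01255 × 0.2453 = 3.079 × 10^-3 mol
From the 1:2 ratio, n(Na2CO3) in each aliquot = 1/2 × 3.079 × 10^-3 = 1.539 × 10^-3 mol
n(Na2CO3) in the whole flask = 1.539 × 10^-3 × 100.0/25.00 = 6.157 × 10^-3 mol
mass of Na2CO3 = 6.157 × 10^-3 × 105.99 = 0.6526 g

0.6526 g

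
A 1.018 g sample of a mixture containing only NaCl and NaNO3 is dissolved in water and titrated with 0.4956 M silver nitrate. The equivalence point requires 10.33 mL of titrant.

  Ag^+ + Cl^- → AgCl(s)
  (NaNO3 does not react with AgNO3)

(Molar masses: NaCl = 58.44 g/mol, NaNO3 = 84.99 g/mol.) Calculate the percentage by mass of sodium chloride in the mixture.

n(AgNO3) = 0.01033 × 0.4956 = 5.120 × 10^-3 mol
Let x = n(NaCl), y = n(NaNO3).
Titrant: 1x = 5.120 × 10^-3;  mass: 58.44x + 84.99y = 1.018
Solving, x = 5.120 × 10^-3 mol, y = 8.458 × 10^-3 mol
mass of NaCl = 5.120 × 10^-3 × 58.44 = 0.2992 g
% NaCl = 0.2992 / 1.018 × 100 = 29.39 %

29.39 %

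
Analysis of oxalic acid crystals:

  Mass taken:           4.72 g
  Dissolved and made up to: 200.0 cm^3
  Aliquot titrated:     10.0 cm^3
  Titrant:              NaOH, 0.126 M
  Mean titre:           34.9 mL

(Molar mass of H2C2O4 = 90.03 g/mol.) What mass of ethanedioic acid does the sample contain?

3.96 g

H2C2O4 + 2 NaOH → Na2C2O4 + 2 H2O
n(NaOH) per titration = 0.0349 × 0.126 = 4.40 × 10^-3 mol
From the 1:2 ratio, n(H2C2O4) in each aliquot = 1/2 × 4.40 × 10^-3 = 2.20 × 10^-3 mol
n(H2C2O4) in the whole flask = 2.20 × 10^-3 × 200.0/10.0 = 0.0440 mol
mass of H2C2O4 = 0.0440 × 90.03 = 3.96 g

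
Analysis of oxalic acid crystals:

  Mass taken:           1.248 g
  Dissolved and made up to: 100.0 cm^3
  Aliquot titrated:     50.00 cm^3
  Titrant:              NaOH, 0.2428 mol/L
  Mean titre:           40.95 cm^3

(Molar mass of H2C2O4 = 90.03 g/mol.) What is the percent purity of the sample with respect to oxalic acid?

H2C2O4 + 2 NaOH → Na2C2O4 + 2 H2O
n(NaOH) per titration = 0.04095 × 0.2428 = 9.943 × 10^-3 mol
From the 1:2 ratio, n(H2C2O4) in each aliquot = 1/2 × 9.943 × 10^-3 = 4.971 × 10^-3 mol
n(H2C2O4) in the whole flask = 4.971 × 10^-3 × 100.0/50.00 = 9.943 × 10^-3 mol
mass of H2C2O4 = 9.943 × 10^-3 × 90.03 = 0.8951 g
% H2C2O4 = 0.8951 / 1.248 × 100 = 71.73 %

71.73 %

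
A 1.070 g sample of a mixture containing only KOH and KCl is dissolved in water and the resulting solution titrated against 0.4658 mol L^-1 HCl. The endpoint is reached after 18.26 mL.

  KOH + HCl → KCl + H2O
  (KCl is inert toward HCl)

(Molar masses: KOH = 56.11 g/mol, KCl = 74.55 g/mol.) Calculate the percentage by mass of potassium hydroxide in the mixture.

n(HCl) = 0.01826 × 0.4658 = 8.506 × 10^-3 mol
Let x = n(KOH), y = n(KCl).
Titrant: 1x = 8.506 × 10^-3;  mass: 56.11x + 74.55y = 1.070
Solving, x = 8.506 × 10^-3 mol, y = 7.951 × 10^-3 mol
mass of KOH = 8.506 × 10^-3 × 56.11 = 0.4772 g
% KOH = 0.4772 / 1.070 × 100 = 44.60 %

44.60 %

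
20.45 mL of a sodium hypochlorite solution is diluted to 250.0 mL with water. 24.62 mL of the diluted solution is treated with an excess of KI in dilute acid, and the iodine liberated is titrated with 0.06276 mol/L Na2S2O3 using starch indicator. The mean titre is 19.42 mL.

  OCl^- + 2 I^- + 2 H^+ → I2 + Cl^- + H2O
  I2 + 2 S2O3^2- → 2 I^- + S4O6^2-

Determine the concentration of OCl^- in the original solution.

n(S2O3^2-) = 0.01942 × 0.06276 = 1.219 × 10^-3 mol
n(I2) = n(S2O3^2-)/2 = 6.094 × 10^-4 mol
n(OCl^-) in the aliquot = 6.094 × 10^-4 mol (1:1 ratio)
[OCl^-]_dilute = 6.094 × 10^-4 / 0.02462 = 0.02475 mol/L
[OCl^-]_original = 0.02475 × 250.0/20.45 = 0.3026 mol/L

0.3026 mol/L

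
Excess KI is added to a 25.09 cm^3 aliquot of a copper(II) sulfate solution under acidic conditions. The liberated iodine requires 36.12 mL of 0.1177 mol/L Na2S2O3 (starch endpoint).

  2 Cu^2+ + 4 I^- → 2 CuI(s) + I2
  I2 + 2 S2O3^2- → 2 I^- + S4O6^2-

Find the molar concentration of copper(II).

n(S2O3^2-) = 0.03612 × 0.1177 = 4.251 × 10^-3 mol
n(I2) = n(S2O3^2-)/2 = 2.126 × 10^-3 mol
From the 2:1 ratio, n(Cu2+) in the aliquot = 2/1 × 2.126 × 10^-3 = 4.251 × 10^-3 mol
[Cu2+] = 4.251 × 10^-3 / 0.02509 = 0.1694 mol/L

0.1694 mol/L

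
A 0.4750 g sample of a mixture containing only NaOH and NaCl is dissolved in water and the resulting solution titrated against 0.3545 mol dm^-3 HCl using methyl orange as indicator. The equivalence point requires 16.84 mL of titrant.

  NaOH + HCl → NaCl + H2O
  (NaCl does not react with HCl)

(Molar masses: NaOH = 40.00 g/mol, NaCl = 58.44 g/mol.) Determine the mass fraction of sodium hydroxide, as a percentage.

50.27 %

n(HCl) = 0.01684 × 0.3545 = 5.970 × 10^-3 mol
Let x = n(NaOH), y = n(NaCl).
Titrant: 1x = 5.970 × 10^-3;  mass: 40.00x + 58.44y = 0.4750
Solving, x = 5.970 × 10^-3 mol, y = 4.042 × 10^-3 mol
mass of NaOH = 5.970 × 10^-3 × 40.00 = 0.2388 g
% NaOH = 0.2388 / 0.4750 × 100 = 50.27 %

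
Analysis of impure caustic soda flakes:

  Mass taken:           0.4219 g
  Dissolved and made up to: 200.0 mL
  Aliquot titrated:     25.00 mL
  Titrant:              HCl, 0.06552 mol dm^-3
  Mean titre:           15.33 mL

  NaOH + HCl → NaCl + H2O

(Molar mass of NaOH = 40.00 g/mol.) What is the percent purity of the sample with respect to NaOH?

n(HCl) per titration = 0.01533 × 0.06552 = 1.004 × 10^-3 mol
n(NaOH) in each aliquot = 1.004 × 10^-3 mol (1:1 ratio)
n(NaOH) in the whole flask = 1.004 × 10^-3 × 200.0/25.00 = 8.035 × 10^-3 mol
mass of NaOH = 8.035 × 10^-3 × 40.00 = 0.3214 g
% NaOH = 0.3214 / 0.4219 × 100 = 76.18 %

76.18 %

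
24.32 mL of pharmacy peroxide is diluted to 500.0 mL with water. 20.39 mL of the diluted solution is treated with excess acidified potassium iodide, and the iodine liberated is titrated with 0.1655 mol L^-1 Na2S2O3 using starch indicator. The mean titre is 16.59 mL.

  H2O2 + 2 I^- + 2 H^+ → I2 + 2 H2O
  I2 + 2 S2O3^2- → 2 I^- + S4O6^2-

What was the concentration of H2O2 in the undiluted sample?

1.384 mol/L

n(S2O3^2-) = 0.01659 × 0.1655 = 2.746 × 10^-3 mol
n(I2) = n(S2O3^2-)/2 = 1.373 × 10^-3 mol
n(H2O2) in the aliquot = 1.373 × 10^-3 mol (1:1 ratio)
[H2O2]_dilute = 1.373 × 10^-3 / 0.02039 = 0.06733 mol/L
[H2O2]_original = 0.06733 × 500.0/24.32 = 1.384 mol/L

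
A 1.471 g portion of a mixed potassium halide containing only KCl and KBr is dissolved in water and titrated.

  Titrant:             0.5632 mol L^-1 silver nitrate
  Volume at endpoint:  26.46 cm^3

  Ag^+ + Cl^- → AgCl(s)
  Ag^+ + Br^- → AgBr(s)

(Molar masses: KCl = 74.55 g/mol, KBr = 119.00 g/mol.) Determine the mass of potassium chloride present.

n(AgNO3) = 0.02646 × 0.5632 = 0.01490 mol
Let x = n(KCl), y = n(KBr).
Titrant: 1x + 1y = 0.01490;  mass: 74.55x + 119.00y = 1.471
Solving, x = 6.802 × 10^-3 mol, y = 8.100 × 10^-3 mol
mass of KCl = 6.802 × 10^-3 × 74.55 = 0.5071 g

0.5071 g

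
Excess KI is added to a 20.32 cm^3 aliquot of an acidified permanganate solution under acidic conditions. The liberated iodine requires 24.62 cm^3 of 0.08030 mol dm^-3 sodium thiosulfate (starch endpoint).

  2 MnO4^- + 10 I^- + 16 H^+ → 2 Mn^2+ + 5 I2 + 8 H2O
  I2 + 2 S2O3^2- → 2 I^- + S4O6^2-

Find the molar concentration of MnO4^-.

n(S2O3^2-) = 0.02462 × 0.08030 = 1.977 × 10^-3 mol
n(I2) = n(S2O3^2-)/2 = 9.885 × 10^-4 mol
From the 2:5 ratio, n(MnO4^-) in the aliquot = 2/5 × 9.885 × 10^-4 = 3.954 × 10^-4 mol
[MnO4^-] = 3.954 × 10^-4 / 0.02032 = 0.01946 mol/L

0.01946 mol/L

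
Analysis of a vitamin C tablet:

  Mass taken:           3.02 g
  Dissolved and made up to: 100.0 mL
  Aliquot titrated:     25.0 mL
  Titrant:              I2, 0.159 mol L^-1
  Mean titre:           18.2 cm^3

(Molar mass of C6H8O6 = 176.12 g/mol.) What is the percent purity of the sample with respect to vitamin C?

C6H8O6 + I2 → C6H6O6 + 2 HI
n(I2) per titration = 0.0182 × 0.159 = 2.89 × 10^-3 mol
n(C6H8O6) in each aliquot = 2.89 × 10^-3 mol (1:1 ratio)
n(C6H8O6) in the whole flask = 2.89 × 10^-3 × 100.0/25.0 = 0.0116 mol
mass of C6H8O6 = 0.0116 × 176.12 = 2.04 g
% C6H8O6 = 2.04 / 3.02 × 100 = 67.5 %

67.5 %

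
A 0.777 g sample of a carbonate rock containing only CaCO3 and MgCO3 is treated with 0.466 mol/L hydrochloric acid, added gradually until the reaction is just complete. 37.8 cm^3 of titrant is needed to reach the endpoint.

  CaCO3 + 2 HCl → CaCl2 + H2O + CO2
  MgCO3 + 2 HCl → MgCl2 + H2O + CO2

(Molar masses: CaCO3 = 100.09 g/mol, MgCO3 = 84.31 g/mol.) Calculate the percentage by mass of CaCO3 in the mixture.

28.1 %

n(HCl) = 0.0378 × 0.466 = 0.0176 mol
Let x = n(CaCO3), y = n(MgCO3).
Titrant: 2x + 2y = 0.0176;  mass: 100.09x + 84.31y = 0.777
Solving, x = 2.18 × 10^-3 mol, y = 6.62 × 10^-3 mol
mass of CaCO3 = 2.18 × 10^-3 × 100.09 = 0.218 g
% CaCO3 = 0.218 / 0.777 × 100 = 28.1 %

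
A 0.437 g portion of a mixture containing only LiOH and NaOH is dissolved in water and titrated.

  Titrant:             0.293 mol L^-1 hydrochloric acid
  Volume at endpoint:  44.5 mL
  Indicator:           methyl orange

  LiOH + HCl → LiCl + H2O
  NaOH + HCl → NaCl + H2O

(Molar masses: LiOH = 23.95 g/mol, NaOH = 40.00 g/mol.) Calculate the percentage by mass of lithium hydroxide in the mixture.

28.9 %

n(HCl) = 0.0445 × 0.293 = 0.0130 mol
Let x = n(LiOH), y = n(NaOH).
Titrant: 1x + 1y = 0.0130;  mass: 23.95x + 40.00y = 0.437
Solving, x = 5.27 × 10^-3 mol, y = 7.77 × 10^-3 mol
mass of LiOH = 5.27 × 10^-3 × 23.95 = 0.126 g
% LiOH = 0.126 / 0.437 × 100 = 28.9 %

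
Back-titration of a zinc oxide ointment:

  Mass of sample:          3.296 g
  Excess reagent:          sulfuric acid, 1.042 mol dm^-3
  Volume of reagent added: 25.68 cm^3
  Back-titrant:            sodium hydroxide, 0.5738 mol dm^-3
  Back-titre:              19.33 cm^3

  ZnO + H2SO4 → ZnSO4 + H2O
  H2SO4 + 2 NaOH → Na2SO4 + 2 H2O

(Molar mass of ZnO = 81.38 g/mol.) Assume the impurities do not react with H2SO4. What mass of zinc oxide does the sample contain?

n(H2SO4) added = 0.02568 × 1.042 = 0.02676 mol
n(NaOH) used in back-titration = 0.01933 × 0.5738 = 0.01109 mol
From the 1:2 ratio, n(H2SO4) left over = 1/2 × 0.01109 = 5.546 × 10^-3 mol
n(H2SO4) consumed by analyte = 0.02676 − 5.546 × 10^-3 = 0.02121 mol
n(ZnO) = 0.02121 mol (1:1 ratio)
mass of ZnO = 0.02121 × 81.38 = 1.726 g

1.726 g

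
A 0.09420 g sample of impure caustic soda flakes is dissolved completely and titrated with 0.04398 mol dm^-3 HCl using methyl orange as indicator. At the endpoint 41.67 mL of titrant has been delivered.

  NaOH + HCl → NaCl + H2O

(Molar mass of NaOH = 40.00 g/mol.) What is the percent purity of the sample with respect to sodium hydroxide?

77.82 %

n(HCl) = 0.04167 L × 0.04398 mol/L = 1.833 × 10^-3 mol
n(NaOH) = 1.833 × 10^-3 mol (1:1 ratio)
mass of NaOH = 1.833 × 10^-3 × 40.00 g/mol = 0.07331 g
% NaOH = 0.07331 / 0.09420 × 100 = 77.82 %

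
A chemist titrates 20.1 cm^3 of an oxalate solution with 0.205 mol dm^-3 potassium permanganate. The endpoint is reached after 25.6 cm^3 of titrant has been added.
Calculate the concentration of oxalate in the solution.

0.653 mol/L

2 MnO4^- + 5 C2O4^2- + 16 H^+ → 2 Mn^2+ + 10 CO2 + 8 H2O
n(KMnO4) = 0.0256 L × 0.205 mol/L = 5.25 × 10^-3 mol
From the 5:2 mole ratio, n(C2O4^2-) = 5/2 × 5.25 × 10^-3 = 0.0131 mol
[C2O4^2-] = 0.0131 mol / 0.0201 L = 0.653 mol/L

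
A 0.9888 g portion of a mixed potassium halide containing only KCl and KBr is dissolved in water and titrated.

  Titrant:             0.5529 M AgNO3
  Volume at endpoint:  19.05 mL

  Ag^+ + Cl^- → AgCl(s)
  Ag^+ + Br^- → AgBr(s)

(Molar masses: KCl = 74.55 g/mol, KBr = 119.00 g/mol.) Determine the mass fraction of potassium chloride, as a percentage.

n(AgNO3) = 0.01905 × 0.5529 = 0.01053 mol
Let x = n(KCl), y = n(KBr).
Titrant: 1x + 1y = 0.01053;  mass: 74.55x + 119.00y = 0.9888
Solving, x = 5.953 × 10^-3 mol, y = 4.580 × 10^-3 mol
mass of KCl = 5.953 × 10^-3 × 74.55 = 0.4438 g
% KCl = 0.4438 / 0.9888 × 100 = 44.88 %

44.88 %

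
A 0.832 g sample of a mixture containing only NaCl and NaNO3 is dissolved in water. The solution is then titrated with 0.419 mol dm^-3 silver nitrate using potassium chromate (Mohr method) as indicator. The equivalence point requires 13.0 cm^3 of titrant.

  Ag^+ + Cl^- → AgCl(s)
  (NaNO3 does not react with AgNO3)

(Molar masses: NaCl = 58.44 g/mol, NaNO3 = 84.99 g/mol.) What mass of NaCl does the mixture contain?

n(AgNO3) = 0.0130 × 0.419 = 5.45 × 10^-3 mol
Let x = n(NaCl), y = n(NaNO3).
Titrant: 1x = 5.45 × 10^-3;  mass: 58.44x + 84.99y = 0.832
Solving, x = 5.45 × 10^-3 mol, y = 6.04 × 10^-3 mol
mass of NaCl = 5.45 × 10^-3 × 58.44 = 0.318 g

0.318 g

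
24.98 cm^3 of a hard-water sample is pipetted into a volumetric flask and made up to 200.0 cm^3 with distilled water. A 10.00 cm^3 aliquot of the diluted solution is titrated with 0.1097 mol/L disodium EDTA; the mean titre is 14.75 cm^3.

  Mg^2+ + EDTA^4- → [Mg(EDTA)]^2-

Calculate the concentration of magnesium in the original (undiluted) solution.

n(EDTA) = 0.01475 × 0.1097 = 1.618 × 10^-3 mol
n(Mg2+) in the aliquot = 1.618 × 10^-3 mol (1:1 ratio)
[Mg2+]_dilute = 1.618 × 10^-3 / 0.01000 = 0.1618 mol/L
Dilution factor = 200.0 / 24.98 = 8.006
[Mg2+]_stock = 0.1618 × 8.006 = 1.295 mol/L

1.295 mol/L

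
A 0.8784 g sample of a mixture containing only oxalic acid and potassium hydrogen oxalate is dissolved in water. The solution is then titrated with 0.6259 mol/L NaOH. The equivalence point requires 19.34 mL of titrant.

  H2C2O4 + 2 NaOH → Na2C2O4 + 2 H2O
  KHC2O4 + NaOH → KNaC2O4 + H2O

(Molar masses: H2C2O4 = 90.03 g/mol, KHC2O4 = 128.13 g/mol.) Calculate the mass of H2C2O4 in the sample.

n(NaOH) = 0.01934 × 0.6259 = 0.01210 mol
Let x = n(H2C2O4), y = n(KHC2O4).
Titrant: 2x + 1y = 0.01210;  mass: 90.03x + 128.13y = 0.8784
Solving, x = 4.046 × 10^-3 mol, y = 4.012 × 10^-3 mol
mass of H2C2O4 = 4.046 × 10^-3 × 90.03 = 0.3643 g

0.3643 g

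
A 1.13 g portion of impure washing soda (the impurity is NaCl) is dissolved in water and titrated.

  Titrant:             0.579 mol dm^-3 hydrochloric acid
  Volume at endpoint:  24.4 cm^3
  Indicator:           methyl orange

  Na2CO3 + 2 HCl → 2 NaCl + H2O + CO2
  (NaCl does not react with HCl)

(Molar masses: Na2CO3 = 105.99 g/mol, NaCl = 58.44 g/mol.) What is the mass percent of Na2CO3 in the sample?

n(HCl) = 0.0244 × 0.579 = 0.0141 mol
Let x = n(Na2CO3), y = n(NaCl).
Titrant: 2x = 0.0141;  mass: 105.99x + 58.44y = 1.13
Solving, x = 7.06 × 10^-3 mol, y = 6.52 × 10^-3 mol
mass of Na2CO3 = 7.06 × 10^-3 × 105.99 = 0.749 g
% Na2CO3 = 0.749 / 1.13 × 100 = 66.3 %

66.3 %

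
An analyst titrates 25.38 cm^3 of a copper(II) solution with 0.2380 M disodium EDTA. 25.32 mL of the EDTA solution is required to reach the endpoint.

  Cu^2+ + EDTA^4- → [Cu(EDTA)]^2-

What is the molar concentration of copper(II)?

n(EDTA) = 0.02532 L × 0.2380 mol/L = 6.026 × 10^-3 mol
n(Cu2+) = 6.026 × 10^-3 mol (1:1 mole ratio)
[Cu2+] = 6.026 × 10^-3 mol / 0.02538 L = 0.2374 mol/L

0.2374 M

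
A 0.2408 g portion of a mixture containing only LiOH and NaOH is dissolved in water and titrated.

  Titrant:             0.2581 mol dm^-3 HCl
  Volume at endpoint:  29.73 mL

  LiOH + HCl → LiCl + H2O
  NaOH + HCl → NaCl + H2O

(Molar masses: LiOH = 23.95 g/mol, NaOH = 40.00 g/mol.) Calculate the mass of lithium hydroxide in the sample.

n(HCl) = 0.02973 × 0.2581 = 7.673 × 10^-3 mol
Let x = n(LiOH), y = n(NaOH).
Titrant: 1x + 1y = 7.673 × 10^-3;  mass: 23.95x + 40.00y = 0.2408
Solving, x = 4.120 × 10^-3 mol, y = 3.553 × 10^-3 mol
mass of LiOH = 4.120 × 10^-3 × 23.95 = 0.09868 g

0.09868 g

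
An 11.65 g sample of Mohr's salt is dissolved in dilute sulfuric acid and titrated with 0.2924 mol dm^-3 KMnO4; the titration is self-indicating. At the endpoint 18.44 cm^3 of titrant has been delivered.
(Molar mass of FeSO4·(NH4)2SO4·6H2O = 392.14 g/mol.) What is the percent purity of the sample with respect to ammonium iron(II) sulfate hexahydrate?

MnO4^- + 5 Fe^2+ + 8 H^+ → Mn^2+ + 5 Fe^3+ + 4 H2O
n(KMnO4) = 0.01844 L × 0.2924 mol/L = 5.392 × 10^-3 mol
From the 5:1 ratio, n(FeSO4·(NH4)2SO4·6H2O) = 5/1 × 5.392 × 10^-3 = 0.02696 mol
mass of FeSO4·(NH4)2SO4·6H2O = 0.02696 × 392.14 g/mol = 10.57 g
% FeSO4·(NH4)2SO4·6H2O = 10.57 / 11.65 × 100 = 90.75 %

90.75 %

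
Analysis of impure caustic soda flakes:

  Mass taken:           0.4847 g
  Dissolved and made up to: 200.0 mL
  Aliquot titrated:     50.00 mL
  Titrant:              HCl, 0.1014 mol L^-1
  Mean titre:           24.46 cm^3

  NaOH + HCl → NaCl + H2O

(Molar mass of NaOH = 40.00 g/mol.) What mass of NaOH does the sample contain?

0.3968 g

n(HCl) per titration = 0.02446 × 0.1014 = 2.480 × 10^-3 mol
n(NaOH) in each aliquot = 2.480 × 10^-3 mol (1:1 ratio)
n(NaOH) in the whole flask = 2.480 × 10^-3 × 200.0/50.00 = 9.921 × 10^-3 mol
mass of NaOH = 9.921 × 10^-3 × 40.00 = 0.3968 g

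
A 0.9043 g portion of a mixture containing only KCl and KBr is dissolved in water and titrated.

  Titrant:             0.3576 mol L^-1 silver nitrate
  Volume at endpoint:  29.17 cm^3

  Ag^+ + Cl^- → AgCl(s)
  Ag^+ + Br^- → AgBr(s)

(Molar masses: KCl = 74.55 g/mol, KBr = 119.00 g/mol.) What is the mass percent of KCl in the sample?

n(AgNO3) = 0.02917 × 0.3576 = 0.01043 mol
Let x = n(KCl), y = n(KBr).
Titrant: 1x + 1y = 0.01043;  mass: 74.55x + 119.00y = 0.9043
Solving, x = 7.582 × 10^-3 mol, y = 2.849 × 10^-3 mol
mass of KCl = 7.582 × 10^-3 × 74.55 = 0.5652 g
% KCl = 0.5652 / 0.9043 × 100 = 62.50 %

62.50 %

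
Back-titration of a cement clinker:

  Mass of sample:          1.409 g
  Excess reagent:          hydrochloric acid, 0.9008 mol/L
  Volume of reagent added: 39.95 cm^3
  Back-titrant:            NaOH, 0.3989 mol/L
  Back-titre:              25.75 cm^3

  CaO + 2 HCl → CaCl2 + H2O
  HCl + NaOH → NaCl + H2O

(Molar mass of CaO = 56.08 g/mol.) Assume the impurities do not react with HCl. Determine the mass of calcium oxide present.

n(HCl) added = 0.03995 × 0.9008 = 0.03599 mol
n(NaOH) used in back-titration = 0.02575 × 0.3989 = 0.01027 mol
n(HCl) left over = 0.01027 mol (1:1 ratio)
n(HCl) consumed by analyte = 0.03599 − 0.01027 = 0.02572 mol
From the 1:2 ratio, n(CaO) = 1/2 × 0.02572 = 0.01286 mol
mass of CaO = 0.01286 × 56.08 = 0.7211 g

0.7211 g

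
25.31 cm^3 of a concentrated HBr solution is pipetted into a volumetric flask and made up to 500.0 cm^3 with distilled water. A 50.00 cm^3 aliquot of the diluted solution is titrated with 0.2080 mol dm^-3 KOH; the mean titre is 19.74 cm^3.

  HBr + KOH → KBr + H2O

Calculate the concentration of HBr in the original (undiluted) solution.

1.622 mol/L

n(KOH) = 0.01974 × 0.2080 = 4.106 × 10^-3 mol
n(HBr) in the aliquot = 4.106 × 10^-3 mol (1:1 ratio)
[HBr]_dilute = 4.106 × 10^-3 / 0.05000 = 0.08212 mol/L
Dilution factor = 500.0 / 25.31 = 19.76
[HBr]_stock = 0.08212 × 19.76 = 1.622 mol/L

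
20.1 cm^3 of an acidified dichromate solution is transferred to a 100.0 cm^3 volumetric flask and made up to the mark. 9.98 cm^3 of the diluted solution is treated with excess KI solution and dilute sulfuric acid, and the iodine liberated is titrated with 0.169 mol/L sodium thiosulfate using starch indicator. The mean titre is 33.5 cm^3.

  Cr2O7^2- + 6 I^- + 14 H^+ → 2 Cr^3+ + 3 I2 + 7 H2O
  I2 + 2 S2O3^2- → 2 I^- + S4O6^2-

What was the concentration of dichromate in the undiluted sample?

0.470 mol/L

n(S2O3^2-) = 0.0335 × 0.169 = 5.66 × 10^-3 mol
n(I2) = n(S2O3^2-)/2 = 2.83 × 10^-3 mol
From the 1:3 ratio, n(Cr2O7^2-) in the aliquot = 1/3 × 2.83 × 10^-3 = 9.44 × 10^-4 mol
[Cr2O7^2-]_dilute = 9.44 × 10^-4 / 0.00998 = 0.0945 mol/L
[Cr2O7^2-]_original = 0.0945 × 100.0/20.1 = 0.470 mol/L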